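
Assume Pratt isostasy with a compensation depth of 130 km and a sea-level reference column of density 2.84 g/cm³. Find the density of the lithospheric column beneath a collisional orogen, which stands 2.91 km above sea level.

Pratt balance: ρ_ref D = ρ (D + h).
ρ = ρ_ref D/(D + h) = 2.84 × 130 km/(130 km + 2.91 km) = 2.78 g/cm³.

2.78 g/cm³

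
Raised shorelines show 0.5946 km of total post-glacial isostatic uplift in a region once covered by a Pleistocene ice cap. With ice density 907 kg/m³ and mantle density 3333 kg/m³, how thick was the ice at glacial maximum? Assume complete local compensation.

u = t ρ_ice/ρ_m → t = u ρ_m/ρ_ice = 0.5946 km × 3333/907 = 2.19 km.

2.19 km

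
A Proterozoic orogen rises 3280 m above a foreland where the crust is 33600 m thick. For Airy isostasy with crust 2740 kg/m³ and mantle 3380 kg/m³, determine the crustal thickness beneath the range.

Root depth r = h ρ_c / (ρ_m − ρ_c) = 3280 m × 2740 / 640 = 14040 m.
Total thickness = T + h + r = 33600 m + 3280 m + 14040 m = 50900 m.

50900 m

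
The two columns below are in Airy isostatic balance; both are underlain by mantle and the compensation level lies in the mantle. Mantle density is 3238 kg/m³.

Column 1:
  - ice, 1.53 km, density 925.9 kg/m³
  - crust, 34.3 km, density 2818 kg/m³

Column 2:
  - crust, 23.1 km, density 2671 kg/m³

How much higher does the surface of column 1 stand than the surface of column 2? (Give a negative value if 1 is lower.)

For any compensation level in the mantle, the mantle terms cancel and isostasy reduces to e = (Σt_1 − Σt_2) − (Σ(ρt)_1 − Σ(ρt)_2) / ρ_m.
Σt_1 = 35.83 km; Σt_2 = 23.1 km; Σ(ρt)_1 = 98074.027; Σ(ρt)_2 = 61700.1 (in km·kg/m³).
e = (35.83 − 23.1) − (98074.027 − 61700.1) / 3238 = 1.5 km.

1.5 km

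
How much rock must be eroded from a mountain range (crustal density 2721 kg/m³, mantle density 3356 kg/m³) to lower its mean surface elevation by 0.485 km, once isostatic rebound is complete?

2.56 km

Net drop Δ = e − u = e − e ρ_c/ρ_m = e (ρ_m − ρ_c)/ρ_m.
e = Δ ρ_m/(ρ_m − ρ_c) = 0.485 km × 3356/635 = 2.56 km.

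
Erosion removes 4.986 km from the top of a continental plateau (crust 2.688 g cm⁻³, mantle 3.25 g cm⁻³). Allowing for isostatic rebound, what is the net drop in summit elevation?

Rebound u = e ρ_c/ρ_m = 4.986 km × 2.688/3.25 = 4.124 km.
Net surface drop = e − u = 4.986 km − 4.124 km = e (ρ_m − ρ_c)/ρ_m = 0.862 km.

0.862 km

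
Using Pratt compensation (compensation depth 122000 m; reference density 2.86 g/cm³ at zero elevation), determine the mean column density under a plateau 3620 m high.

Pratt balance: ρ_ref D = ρ (D + h).
ρ = ρ_ref D/(D + h) = 2.86 × 122000 m/(122000 m + 3620 m) = 2.78 g/cm³.

2.78 g/cm³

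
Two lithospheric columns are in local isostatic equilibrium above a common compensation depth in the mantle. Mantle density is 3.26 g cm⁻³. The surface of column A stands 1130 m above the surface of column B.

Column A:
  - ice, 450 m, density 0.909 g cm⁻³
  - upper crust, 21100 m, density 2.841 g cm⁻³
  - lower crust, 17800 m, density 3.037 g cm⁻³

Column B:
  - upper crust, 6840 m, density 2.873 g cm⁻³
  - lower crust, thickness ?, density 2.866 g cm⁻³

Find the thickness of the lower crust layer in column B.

Take the compensation level at the base of the deeper column (depth z_c below the surface of column A) and equate Σ ρ_i t_i down to z_c; mantle fills any gap and the z_c terms cancel.
Column A: 450×0.909 + 21100×2.841 + 17800×3.037 + (z_c − 39350)×3.26
Column B: 1130×0 + 6840×2.873 + x×2.866 + (z_c − 1130 − 6840 − x)×3.26
The z_c×3.26 term appears on both sides and cancels. Collect the known terms of each column as K = Σ(ρt)_known − 3.26 × (depth of known layers): K_A = 114412.75 − 3.26×39350 = −13868.25; K_B = 19651.32 − 3.26×(1130 + 6840) = −6330.88.
Balance: K_A = K_B − x×(3.26 − 2.866), so x = (K_B − K_A)/(3.26 − 2.866) = 7537.37/0.394 = 19100 m.

19100 m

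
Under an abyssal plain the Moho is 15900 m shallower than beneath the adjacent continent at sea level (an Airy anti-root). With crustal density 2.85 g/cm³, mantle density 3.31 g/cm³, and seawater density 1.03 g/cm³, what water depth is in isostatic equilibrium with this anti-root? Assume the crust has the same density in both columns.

Replacing a thickness d of crust by seawater at the top must be balanced by replacing crust with mantle at the base: d (ρ_c − ρ_w) = a (ρ_m − ρ_c).
d = a (ρ_m − ρ_c)/(ρ_c − ρ_w) = 15900 m × 0.46/1.82 = 4020 m.

4020 m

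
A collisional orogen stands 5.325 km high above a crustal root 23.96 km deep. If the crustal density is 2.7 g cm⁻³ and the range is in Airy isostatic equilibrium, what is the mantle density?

Airy balance: ρ_c h = (ρ_m − ρ_c) r → ρ_m = ρ_c (1 + h/r).
ρ_m = 2.7 × (1 + 5.325 km/23.96 km) = 3.3 g cm⁻³.

3.3 g cm⁻³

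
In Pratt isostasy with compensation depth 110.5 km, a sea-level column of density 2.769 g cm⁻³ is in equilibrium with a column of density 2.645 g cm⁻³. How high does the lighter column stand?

5.18 km

ρ_ref D = ρ (D + h) → h = D (ρ_ref − ρ)/ρ.
h = 110.5 km × (2.769 − 2.645)/2.645 = 5.18 km.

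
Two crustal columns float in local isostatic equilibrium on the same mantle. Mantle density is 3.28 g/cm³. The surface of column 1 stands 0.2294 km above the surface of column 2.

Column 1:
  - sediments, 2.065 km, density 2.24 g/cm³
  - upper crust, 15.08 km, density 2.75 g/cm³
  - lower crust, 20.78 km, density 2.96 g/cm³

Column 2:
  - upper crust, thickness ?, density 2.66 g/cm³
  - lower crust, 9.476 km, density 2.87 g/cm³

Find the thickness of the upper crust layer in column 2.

19.6 km

Take the compensation level at the base of the deeper column (depth z_c below the surface of column 1) and equate Σ ρ_i t_i down to z_c; mantle fills any gap and the z_c terms cancel.
Column 1: 2.065×2.24 + 15.08×2.75 + 20.78×2.96 + (z_c − 37.925)×3.28
Column 2: 0.2294×0 + x×2.66 + 9.476×2.87 + (z_c − 0.2294 − 9.476 − x)×3.28
The z_c×3.28 term appears on both sides and cancels. Collect the known terms of each column as K = Σ(ρt)_known − 3.28 × (depth of known layers): K_1 = 107.6044 − 3.28×37.925 = −16.7896; K_2 = 27.19612 − 3.28×(0.2294 + 9.476) = −4.637592.
Balance: K_1 = K_2 − x×(3.28 − 2.66), so x = (K_2 − K_1)/(3.28 − 2.66) = 12.152/0.62 = 19.6 km.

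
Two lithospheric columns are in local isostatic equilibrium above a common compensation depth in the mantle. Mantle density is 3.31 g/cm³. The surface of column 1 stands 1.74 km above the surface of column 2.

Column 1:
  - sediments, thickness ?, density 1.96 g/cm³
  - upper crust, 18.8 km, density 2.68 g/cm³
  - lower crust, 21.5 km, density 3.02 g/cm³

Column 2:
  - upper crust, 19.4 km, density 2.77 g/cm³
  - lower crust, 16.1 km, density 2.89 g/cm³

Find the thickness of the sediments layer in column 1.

Take the compensation level at the base of the deeper column (depth z_c below the surface of column 1) and equate Σ ρ_i t_i down to z_c; mantle fills any gap and the z_c terms cancel.
Column 1: x×1.96 + 18.8×2.68 + 21.5×3.02 + (z_c − 40.3 − x)×3.31
Column 2: 1.74×0 + 19.4×2.77 + 16.1×2.89 + (z_c − 1.74 − 35.5)×3.31
The z_c×3.31 term appears on both sides and cancels. Collect the known terms of each column as K = Σ(ρt)_known − 3.31 × (depth of known layers): K_1 = 115.314 − 3.31×40.3 = −18.079; K_2 = 100.267 − 3.31×(1.74 + 35.5) = −22.9974.
Balance: K_1 − x×(3.31 − 1.96) = K_2, so x = (K_1 − K_2)/(3.31 − 1.96) = 4.9184/1.35 = 3.64 km.

3.64 km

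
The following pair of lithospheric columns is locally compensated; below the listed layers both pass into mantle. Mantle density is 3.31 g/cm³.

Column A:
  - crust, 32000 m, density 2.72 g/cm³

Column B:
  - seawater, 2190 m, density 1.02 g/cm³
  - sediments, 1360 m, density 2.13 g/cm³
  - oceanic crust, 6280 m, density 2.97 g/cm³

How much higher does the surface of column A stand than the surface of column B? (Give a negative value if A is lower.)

For any compensation level in the mantle, the mantle terms cancel and isostasy reduces to e = (Σt_A − Σt_B) − (Σ(ρt)_A − Σ(ρt)_B) / ρ_m.
Σt_A = 32000 m; Σt_B = 9830 m; Σ(ρt)_A = 87040; Σ(ρt)_B = 23782.2 (in m·g/cm³).
e = (32000 − 9830) − (87040 − 23782.2) / 3.31 = 3060 m.

3060 m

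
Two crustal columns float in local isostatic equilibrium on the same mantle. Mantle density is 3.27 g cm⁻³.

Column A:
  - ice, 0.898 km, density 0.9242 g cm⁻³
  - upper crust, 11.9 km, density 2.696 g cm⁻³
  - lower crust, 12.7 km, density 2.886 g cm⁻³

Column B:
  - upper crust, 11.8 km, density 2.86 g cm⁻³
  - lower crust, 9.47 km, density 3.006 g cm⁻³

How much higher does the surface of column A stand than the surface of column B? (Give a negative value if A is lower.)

For any compensation level in the mantle, the mantle terms cancel and isostasy reduces to e = (Σt_A − Σt_B) − (Σ(ρt)_A − Σ(ρt)_B) / ρ_m.
Σt_A = 25.498 km; Σt_B = 21.27 km; Σ(ρt)_A = 69.5645316; Σ(ρt)_B = 62.21482 (in km·g cm⁻³).
e = (25.498 − 21.27) − (69.5645316 − 62.21482) / 3.27 = 1.98 km.

1.98 km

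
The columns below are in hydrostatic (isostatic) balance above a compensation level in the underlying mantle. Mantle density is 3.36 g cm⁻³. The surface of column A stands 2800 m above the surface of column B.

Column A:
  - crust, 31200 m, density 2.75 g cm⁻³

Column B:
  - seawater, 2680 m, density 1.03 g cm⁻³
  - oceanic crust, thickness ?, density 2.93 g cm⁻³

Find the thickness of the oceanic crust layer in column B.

7860 m

Take the compensation level at the base of the deeper column (depth z_c below the surface of column A) and equate Σ ρ_i t_i down to z_c; mantle fills any gap and the z_c terms cancel.
Column A: 31200×2.75 + (z_c − 31200)×3.36
Column B: 2800×0 + 2680×1.03 + x×2.93 + (z_c − 2800 − 2680 − x)×3.36
The z_c×3.36 term appears on both sides and cancels. Collect the known terms of each column as K = Σ(ρt)_known − 3.36 × (depth of known layers): K_A = 85800 − 3.36×31200 = −19032; K_B = 2760.4 − 3.36×(2800 + 2680) = −15652.4.
Balance: K_A = K_B − x×(3.36 − 2.93), so x = (K_B − K_A)/(3.36 − 2.93) = 3379.6/0.43 = 7860 m.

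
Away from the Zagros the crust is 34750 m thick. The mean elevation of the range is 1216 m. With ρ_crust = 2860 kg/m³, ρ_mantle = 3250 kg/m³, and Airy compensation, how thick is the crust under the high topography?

Root depth r = h ρ_c / (ρ_m − ρ_c) = 1216 m × 2860 / 390 = 8917 m.
Total thickness = T + h + r = 34750 m + 1216 m + 8917 m = 44900 m.

44900 m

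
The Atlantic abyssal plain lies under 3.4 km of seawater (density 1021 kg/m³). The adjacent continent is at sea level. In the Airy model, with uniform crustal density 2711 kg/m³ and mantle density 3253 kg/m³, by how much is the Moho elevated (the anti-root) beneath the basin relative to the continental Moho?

10.6 km

Isostatic balance requires: replacing crust with seawater at the top is compensated by replacing crust with mantle at the base: d (ρ_c − ρ_w) = a (ρ_m − ρ_c).
a = d (ρ_c − ρ_w)/(ρ_m − ρ_c) = 3.4 km × 1690/542 = 10.6 km.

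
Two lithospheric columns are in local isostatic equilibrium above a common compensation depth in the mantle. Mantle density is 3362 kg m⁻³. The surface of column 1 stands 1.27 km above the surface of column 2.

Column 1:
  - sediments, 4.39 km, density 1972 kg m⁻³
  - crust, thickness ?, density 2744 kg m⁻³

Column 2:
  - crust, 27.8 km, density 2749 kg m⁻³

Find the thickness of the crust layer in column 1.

24.6 km

Take the compensation level at the base of the deeper column (depth z_c below the surface of column 1) and equate Σ ρ_i t_i down to z_c; mantle fills any gap and the z_c terms cancel.
Column 1: 4.39×1972 + x×2744 + (z_c − 4.39 − x)×3362
Column 2: 1.27×0 + 27.8×2749 + (z_c − 1.27 − 27.8)×3362
The z_c×3362 term appears on both sides and cancels. Collect the known terms of each column as K = Σ(ρt)_known − 3362 × (depth of known layers): K_1 = 8657.08 − 3362×4.39 = −6102.1; K_2 = 76422.2 − 3362×(1.27 + 27.8) = −21311.14.
Balance: K_1 − x×(3362 − 2744) = K_2, so x = (K_1 − K_2)/(3362 − 2744) = 15209/618 = 24.6 km.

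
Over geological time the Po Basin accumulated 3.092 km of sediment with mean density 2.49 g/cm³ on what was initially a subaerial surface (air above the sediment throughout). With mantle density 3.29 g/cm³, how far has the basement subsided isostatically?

2.34 km

Subaerial load: s = t ρ_sed / ρ_m = 3.092 km × 2.49/3.29 = 2.34 km.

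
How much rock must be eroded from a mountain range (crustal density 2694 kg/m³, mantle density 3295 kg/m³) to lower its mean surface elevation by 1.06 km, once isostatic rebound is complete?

Net drop Δ = e − u = e − e ρ_c/ρ_m = e (ρ_m − ρ_c)/ρ_m.
e = Δ ρ_m/(ρ_m − ρ_c) = 1.06 km × 3295/601 = 5.81 km.

5.81 km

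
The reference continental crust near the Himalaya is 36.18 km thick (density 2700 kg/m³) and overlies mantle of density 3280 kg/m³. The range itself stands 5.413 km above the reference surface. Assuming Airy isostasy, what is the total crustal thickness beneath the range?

Root depth r = h ρ_c / (ρ_m − ρ_c) = 5.413 km × 2700 / 580 = 25.2 km.
Total thickness = T + h + r = 36.18 km + 5.413 km + 25.2 km = 66.8 km.

66.8 km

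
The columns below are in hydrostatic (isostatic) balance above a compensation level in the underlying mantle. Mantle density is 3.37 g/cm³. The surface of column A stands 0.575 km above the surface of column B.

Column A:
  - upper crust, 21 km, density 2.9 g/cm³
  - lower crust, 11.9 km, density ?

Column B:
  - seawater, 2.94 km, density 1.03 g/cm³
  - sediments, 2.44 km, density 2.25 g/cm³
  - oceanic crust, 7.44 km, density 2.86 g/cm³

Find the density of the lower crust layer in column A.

Take the compensation level at the base of the deeper column (depth z_c below the surface of column A) and equate Σ ρ_i t_i down to z_c; mantle fills any gap and the z_c terms cancel.
Column A: 21×2.9 + 11.9×ρ + (z_c − 32.9)×3.37
Column B: 0.575×0 + 2.94×1.03 + 2.44×2.25 + 7.44×2.86 + (z_c − 0.575 − 12.82)×3.37
The z_c×3.37 term appears on both sides and cancels. Collect the known terms of each column as K = Σ(ρt)_known − 3.37 × (depth of known layers): K_A = 60.9 − 3.37×32.9 = −49.973; K_B = 29.7966 − 3.37×(0.575 + 12.82) = −15.34455.
Balance: K_A + 11.9×ρ = K_B, so ρ = (K_B − K_A)/11.9 = 34.6285/11.9 = 2.91 g/cm³.

2.91 g/cm³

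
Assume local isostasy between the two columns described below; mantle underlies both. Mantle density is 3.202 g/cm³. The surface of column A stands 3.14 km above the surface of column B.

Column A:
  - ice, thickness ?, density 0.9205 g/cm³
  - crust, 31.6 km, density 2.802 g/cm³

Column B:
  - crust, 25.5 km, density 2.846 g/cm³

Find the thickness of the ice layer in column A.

2.85 km

Take the compensation level at the base of the deeper column (depth z_c below the surface of column A) and equate Σ ρ_i t_i down to z_c; mantle fills any gap and the z_c terms cancel.
Column A: x×0.9205 + 31.6×2.802 + (z_c − 31.6 − x)×3.202
Column B: 3.14×0 + 25.5×2.846 + (z_c − 3.14 − 25.5)×3.202
The z_c×3.202 term appears on both sides and cancels. Collect the known terms of each column as K = Σ(ρt)_known − 3.202 × (depth of known layers): K_A = 88.5432 − 3.202×31.6 = −12.64; K_B = 72.573 − 3.202×(3.14 + 25.5) = −19.13228.
Balance: K_A − x×(3.202 − 0.9205) = K_B, so x = (K_A − K_B)/(3.202 − 0.9205) = 6.49228/2.2815 = 2.85 km.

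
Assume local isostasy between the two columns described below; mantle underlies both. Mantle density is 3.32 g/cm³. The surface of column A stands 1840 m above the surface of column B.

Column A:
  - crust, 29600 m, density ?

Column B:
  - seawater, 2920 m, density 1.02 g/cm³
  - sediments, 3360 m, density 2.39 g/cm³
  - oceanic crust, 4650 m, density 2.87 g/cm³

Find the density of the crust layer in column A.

Take the compensation level at the base of the deeper column (depth z_c below the surface of column A) and equate Σ ρ_i t_i down to z_c; mantle fills any gap and the z_c terms cancel.
Column A: 29600×ρ + (z_c − 29600)×3.32
Column B: 1840×0 + 2920×1.02 + 3360×2.39 + 4650×2.87 + (z_c − 1840 − 10930)×3.32
The z_c×3.32 term appears on both sides and cancels. Collect the known terms of each column as K = Σ(ρt)_known − 3.32 × (depth of known layers): K_A = 0 − 3.32×29600 = −98272; K_B = 24354.3 − 3.32×(1840 + 10930) = −18042.1.
Balance: K_A + 29600×ρ = K_B, so ρ = (K_B − K_A)/29600 = 80229.9/29600 = 2.71 g/cm³.

2.71 g/cm³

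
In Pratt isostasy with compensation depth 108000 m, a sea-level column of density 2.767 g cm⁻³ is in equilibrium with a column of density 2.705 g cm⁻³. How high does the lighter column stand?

2480 m

ρ_ref D = ρ (D + h) → h = D (ρ_ref − ρ)/ρ.
h = 108000 m × (2.767 − 2.705)/2.705 = 2480 m.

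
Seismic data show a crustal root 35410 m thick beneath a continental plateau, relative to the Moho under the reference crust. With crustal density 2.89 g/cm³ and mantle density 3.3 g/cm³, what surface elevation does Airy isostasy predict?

5020 m

In Airy isostatic equilibrium: ρ_c h = (ρ_m − ρ_c) r.
h = r (ρ_m − ρ_c) / ρ_c = 35410 m × (3.3 − 2.89) / 2.89 = 5020 m.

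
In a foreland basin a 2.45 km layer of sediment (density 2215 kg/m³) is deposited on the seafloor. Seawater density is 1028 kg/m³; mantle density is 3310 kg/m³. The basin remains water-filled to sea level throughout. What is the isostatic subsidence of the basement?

1.27 km

Submarine loading: the sediment displaces seawater, and the subsidence is in turn flooded, so s (ρ_m − ρ_w) = t (ρ_sed − ρ_w).
s = 2.45 km × (2215 − 1028) / (3310 − 1028) = 1.27 km.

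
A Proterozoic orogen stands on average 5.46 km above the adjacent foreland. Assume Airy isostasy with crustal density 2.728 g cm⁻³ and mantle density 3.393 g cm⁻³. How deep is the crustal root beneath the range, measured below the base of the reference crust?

22.4 km

Equating mass per unit area of the two columns: the weight of the topography is balanced by the buoyancy of the root, ρ_c h = (ρ_m − ρ_c) r.
r = h · ρ_c / (ρ_m − ρ_c) = 5.46 km × 2.728 / (3.393 − 2.728) = 22.4 km.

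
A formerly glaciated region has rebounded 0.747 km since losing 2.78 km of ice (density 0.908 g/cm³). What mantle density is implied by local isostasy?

ρ_m = ρ_ice t / u = 0.908 × 2.78 km/0.747 km = 3.38 g/cm³.

3.38 g/cm³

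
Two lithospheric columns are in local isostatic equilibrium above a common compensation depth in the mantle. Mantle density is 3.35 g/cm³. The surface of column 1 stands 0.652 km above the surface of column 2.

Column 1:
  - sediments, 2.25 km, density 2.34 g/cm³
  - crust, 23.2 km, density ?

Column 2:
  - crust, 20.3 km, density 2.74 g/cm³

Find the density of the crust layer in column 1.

2.82 g/cm³

Take the compensation level at the base of the deeper column (depth z_c below the surface of column 1) and equate Σ ρ_i t_i down to z_c; mantle fills any gap and the z_c terms cancel.
Column 1: 2.25×2.34 + 23.2×ρ + (z_c − 25.45)×3.35
Column 2: 0.652×0 + 20.3×2.74 + (z_c − 0.652 − 20.3)×3.35
The z_c×3.35 term appears on both sides and cancels. Collect the known terms of each column as K = Σ(ρt)_known − 3.35 × (depth of known layers): K_1 = 5.265 − 3.35×25.45 = −79.9925; K_2 = 55.622 − 3.35×(0.652 + 20.3) = −14.5672.
Balance: K_1 + 23.2×ρ = K_2, so ρ = (K_2 − K_1)/23.2 = 65.4253/23.2 = 2.82 g/cm³.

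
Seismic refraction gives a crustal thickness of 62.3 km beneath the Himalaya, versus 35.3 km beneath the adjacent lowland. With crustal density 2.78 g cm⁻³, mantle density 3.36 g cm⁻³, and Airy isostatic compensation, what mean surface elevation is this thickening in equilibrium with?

4.66 km

Excess crust Δ = 62.3 km − 35.3 km = 27 km, split between elevation h and root r with h + r = Δ.
Airy balance ρ_c h = (ρ_m − ρ_c) r gives r = h ρ_c/(ρ_m − ρ_c), so h (1 + ρ_c/(ρ_m − ρ_c)) = Δ, i.e. h = Δ (ρ_m − ρ_c)/ρ_m.
h = 27 km × 0.58/3.36 = 4.66 km.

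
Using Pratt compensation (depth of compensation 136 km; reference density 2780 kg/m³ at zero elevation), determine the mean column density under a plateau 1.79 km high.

2740 kg/m³

Pratt balance: ρ_ref D = ρ (D + h).
ρ = ρ_ref D/(D + h) = 2780 × 136 km/(136 km + 1.79 km) = 2740 kg/m³.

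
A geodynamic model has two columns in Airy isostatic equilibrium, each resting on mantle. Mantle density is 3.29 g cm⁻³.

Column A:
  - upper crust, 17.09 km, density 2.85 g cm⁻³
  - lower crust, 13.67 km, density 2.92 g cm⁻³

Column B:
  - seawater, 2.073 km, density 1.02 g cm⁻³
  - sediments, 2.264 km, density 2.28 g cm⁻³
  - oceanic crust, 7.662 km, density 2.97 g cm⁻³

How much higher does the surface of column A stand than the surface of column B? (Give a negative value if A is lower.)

0.952 km

For any compensation level in the mantle, the mantle terms cancel and isostasy reduces to e = (Σt_A − Σt_B) − (Σ(ρt)_A − Σ(ρt)_B) / ρ_m.
Σt_A = 30.76 km; Σt_B = 11.999 km; Σ(ρt)_A = 88.6229; Σ(ρt)_B = 30.03252 (in km·g cm⁻³).
e = (30.76 − 11.999) − (88.6229 − 30.03252) / 3.29 = 0.952 km.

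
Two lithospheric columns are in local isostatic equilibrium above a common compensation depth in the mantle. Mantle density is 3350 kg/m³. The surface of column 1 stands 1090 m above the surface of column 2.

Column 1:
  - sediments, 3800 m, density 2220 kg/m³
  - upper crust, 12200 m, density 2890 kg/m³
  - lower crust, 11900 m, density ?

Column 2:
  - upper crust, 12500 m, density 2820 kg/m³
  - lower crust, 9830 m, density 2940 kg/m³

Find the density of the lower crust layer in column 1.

2980 kg/m³

Take the compensation level at the base of the deeper column (depth z_c below the surface of column 1) and equate Σ ρ_i t_i down to z_c; mantle fills any gap and the z_c terms cancel.
Column 1: 3800×2220 + 12200×2890 + 11900×ρ + (z_c − 27900)×3350
Column 2: 1090×0 + 12500×2820 + 9830×2940 + (z_c − 1090 − 22330)×3350
The z_c×3350 term appears on both sides and cancels. Collect the known terms of each column as K = Σ(ρt)_known − 3350 × (depth of known layers): K_1 = 43694000 − 3350×27900 = −49771000; K_2 = 64150200 − 3350×(1090 + 22330) = −14306800.
Balance: K_1 + 11900×ρ = K_2, so ρ = (K_2 − K_1)/11900 = 35464200/11900 = 2980 kg/m³.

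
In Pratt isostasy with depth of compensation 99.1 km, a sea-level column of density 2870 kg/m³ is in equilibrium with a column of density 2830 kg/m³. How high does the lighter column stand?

ρ_ref D = ρ (D + h) → h = D (ρ_ref − ρ)/ρ.
h = 99.1 km × (2870 − 2830)/2830 = 1.4 km.

1.4 km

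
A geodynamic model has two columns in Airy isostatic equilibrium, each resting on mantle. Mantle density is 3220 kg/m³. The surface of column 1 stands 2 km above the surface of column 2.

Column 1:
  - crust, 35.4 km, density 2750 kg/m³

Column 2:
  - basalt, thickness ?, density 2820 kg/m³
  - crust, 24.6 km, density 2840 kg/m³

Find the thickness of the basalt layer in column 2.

Take the compensation level at the base of the deeper column (depth z_c below the surface of column 1) and equate Σ ρ_i t_i down to z_c; mantle fills any gap and the z_c terms cancel.
Column 1: 35.4×2750 + (z_c − 35.4)×3220
Column 2: 2×0 + x×2820 + 24.6×2840 + (z_c − 2 − 24.6 − x)×3220
The z_c×3220 term appears on both sides and cancels. Collect the known terms of each column as K = Σ(ρt)_known − 3220 × (depth of known layers): K_1 = 97350 − 3220×35.4 = −16638; K_2 = 69864 − 3220×(2 + 24.6) = −15788.
Balance: K_1 = K_2 − x×(3220 − 2820), so x = (K_2 − K_1)/(3220 − 2820) = 850/400 = 2.12 km.

2.12 km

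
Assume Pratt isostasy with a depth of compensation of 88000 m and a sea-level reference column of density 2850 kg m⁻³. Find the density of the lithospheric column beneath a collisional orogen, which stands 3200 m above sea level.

2750 kg m⁻³

Pratt balance: ρ_ref D = ρ (D + h).
ρ = ρ_ref D/(D + h) = 2850 × 88000 m/(88000 m + 3200 m) = 2750 kg m⁻³.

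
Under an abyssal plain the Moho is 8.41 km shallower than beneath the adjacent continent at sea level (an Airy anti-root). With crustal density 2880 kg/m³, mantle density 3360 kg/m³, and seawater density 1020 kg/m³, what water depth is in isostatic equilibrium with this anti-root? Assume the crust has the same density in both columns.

Replacing a thickness d of crust by seawater at the top must be balanced by replacing crust with mantle at the base: d (ρ_c − ρ_w) = a (ρ_m − ρ_c).
d = a (ρ_m − ρ_c)/(ρ_c − ρ_w) = 8.41 km × 480/1860 = 2.17 km.

2.17 km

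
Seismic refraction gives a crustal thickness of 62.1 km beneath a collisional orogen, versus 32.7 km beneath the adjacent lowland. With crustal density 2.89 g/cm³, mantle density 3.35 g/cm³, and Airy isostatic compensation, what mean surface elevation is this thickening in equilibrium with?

4.04 km

Excess crust Δ = 62.1 km − 32.7 km = 29.4 km, split between elevation h and root r with h + r = Δ.
Airy balance ρ_c h = (ρ_m − ρ_c) r gives r = h ρ_c/(ρ_m − ρ_c), so h (1 + ρ_c/(ρ_m − ρ_c)) = Δ, i.e. h = Δ (ρ_m − ρ_c)/ρ_m.
h = 29.4 km × 0.46/3.35 = 4.04 km.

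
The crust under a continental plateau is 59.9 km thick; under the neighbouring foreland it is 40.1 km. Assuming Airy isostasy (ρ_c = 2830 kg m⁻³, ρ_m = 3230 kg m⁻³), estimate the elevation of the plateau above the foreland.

Excess crust Δ = 59.9 km − 40.1 km = 19.8 km, split between elevation h and root r with h + r = Δ.
Airy balance ρ_c h = (ρ_m − ρ_c) r gives r = h ρ_c/(ρ_m − ρ_c), so h (1 + ρ_c/(ρ_m − ρ_c)) = Δ, i.e. h = Δ (ρ_m − ρ_c)/ρ_m.
h = 19.8 km × 400/3230 = 2.45 km.

2.45 km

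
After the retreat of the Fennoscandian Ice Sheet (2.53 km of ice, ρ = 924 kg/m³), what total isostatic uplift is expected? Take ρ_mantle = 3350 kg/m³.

0.698 km

Removing the load lets mantle flow back in; uplift u satisfies ρ_ice t = ρ_m u.
u = t ρ_ice/ρ_m = 2.53 km × 924/3350 = 0.698 km.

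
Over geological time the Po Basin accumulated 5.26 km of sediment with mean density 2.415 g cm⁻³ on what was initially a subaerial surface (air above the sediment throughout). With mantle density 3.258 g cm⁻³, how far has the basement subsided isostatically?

Subaerial load: s = t ρ_sed / ρ_m = 5.26 km × 2.415/3.258 = 3.9 km.

3.9 km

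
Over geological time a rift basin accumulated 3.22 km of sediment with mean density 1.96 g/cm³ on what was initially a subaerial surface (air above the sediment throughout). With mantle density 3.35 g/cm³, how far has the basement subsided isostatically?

Subaerial load: s = t ρ_sed / ρ_m = 3.22 km × 1.96/3.35 = 1.88 km.

1.88 km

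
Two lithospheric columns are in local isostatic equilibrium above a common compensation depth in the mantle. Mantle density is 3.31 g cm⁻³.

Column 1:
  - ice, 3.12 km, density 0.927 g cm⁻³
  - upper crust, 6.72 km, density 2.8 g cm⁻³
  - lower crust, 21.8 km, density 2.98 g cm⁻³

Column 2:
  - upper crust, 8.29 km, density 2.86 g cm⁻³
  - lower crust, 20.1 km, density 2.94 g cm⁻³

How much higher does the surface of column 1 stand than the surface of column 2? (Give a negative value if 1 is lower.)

2.08 km

For any compensation level in the mantle, the mantle terms cancel and isostasy reduces to e = (Σt_1 − Σt_2) − (Σ(ρt)_1 − Σ(ρt)_2) / ρ_m.
Σt_1 = 31.64 km; Σt_2 = 28.39 km; Σ(ρt)_1 = 86.67224; Σ(ρt)_2 = 82.8034 (in km·g cm⁻³).
e = (31.64 − 28.39) − (86.67224 − 82.8034) / 3.31 = 2.08 km.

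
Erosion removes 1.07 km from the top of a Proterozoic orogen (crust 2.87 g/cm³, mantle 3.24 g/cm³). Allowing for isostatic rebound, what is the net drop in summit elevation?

0.122 km

Rebound u = e ρ_c/ρ_m = 1.07 km × 2.87/3.24 = 0.9478 km.
Net surface drop = e − u = 1.07 km − 0.9478 km = e (ρ_m − ρ_c)/ρ_m = 0.122 km.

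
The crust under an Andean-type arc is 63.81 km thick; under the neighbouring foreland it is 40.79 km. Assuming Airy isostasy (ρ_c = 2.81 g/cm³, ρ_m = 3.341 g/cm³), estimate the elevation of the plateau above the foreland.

3.66 km

Excess crust Δ = 63.81 km − 40.79 km = 23.02 km, split between elevation h and root r with h + r = Δ.
Airy balance ρ_c h = (ρ_m − ρ_c) r gives r = h ρ_c/(ρ_m − ρ_c), so h (1 + ρ_c/(ρ_m − ρ_c)) = Δ, i.e. h = Δ (ρ_m − ρ_c)/ρ_m.
h = 23.02 km × 0.531/3.341 = 3.66 km.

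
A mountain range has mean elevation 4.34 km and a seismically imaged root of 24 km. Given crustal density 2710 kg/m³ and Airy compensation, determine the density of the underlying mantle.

3200 kg/m³

Airy balance: ρ_c h = (ρ_m − ρ_c) r → ρ_m = ρ_c (1 + h/r).
ρ_m = 2710 × (1 + 4.34 km/24 km) = 3200 kg/m³.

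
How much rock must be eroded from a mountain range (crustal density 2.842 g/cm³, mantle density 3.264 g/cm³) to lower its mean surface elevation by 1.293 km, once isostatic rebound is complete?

10 km

Net drop Δ = e − u = e − e ρ_c/ρ_m = e (ρ_m − ρ_c)/ρ_m.
e = Δ ρ_m/(ρ_m − ρ_c) = 1.293 km × 3.264/0.422 = 10 km.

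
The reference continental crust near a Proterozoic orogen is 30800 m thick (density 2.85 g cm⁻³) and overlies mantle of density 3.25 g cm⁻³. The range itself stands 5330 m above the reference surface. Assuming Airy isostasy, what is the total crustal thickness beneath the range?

Root depth r = h ρ_c / (ρ_m − ρ_c) = 5330 m × 2.85 / 0.4 = 37980 m.
Total thickness = T + h + r = 30800 m + 5330 m + 37980 m = 74100 m.

74100 m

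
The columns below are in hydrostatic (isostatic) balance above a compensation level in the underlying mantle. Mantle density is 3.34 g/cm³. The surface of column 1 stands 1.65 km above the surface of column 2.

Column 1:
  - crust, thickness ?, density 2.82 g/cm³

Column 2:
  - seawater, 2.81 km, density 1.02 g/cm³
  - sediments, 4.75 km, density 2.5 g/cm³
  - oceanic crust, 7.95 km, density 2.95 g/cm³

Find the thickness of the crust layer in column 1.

Take the compensation level at the base of the deeper column (depth z_c below the surface of column 1) and equate Σ ρ_i t_i down to z_c; mantle fills any gap and the z_c terms cancel.
Column 1: x×2.82 + (z_c − 0 − x)×3.34
Column 2: 1.65×0 + 2.81×1.02 + 4.75×2.5 + 7.95×2.95 + (z_c − 1.65 − 15.51)×3.34
The z_c×3.34 term appears on both sides and cancels. Collect the known terms of each column as K = Σ(ρt)_known − 3.34 × (depth of known layers): K_1 = 0 − 3.34×0 = 0; K_2 = 38.1937 − 3.34×(1.65 + 15.51) = −19.1207.
Balance: K_1 − x×(3.34 − 2.82) = K_2, so x = (K_1 − K_2)/(3.34 − 2.82) = 19.1207/0.52 = 36.8 km.

36.8 km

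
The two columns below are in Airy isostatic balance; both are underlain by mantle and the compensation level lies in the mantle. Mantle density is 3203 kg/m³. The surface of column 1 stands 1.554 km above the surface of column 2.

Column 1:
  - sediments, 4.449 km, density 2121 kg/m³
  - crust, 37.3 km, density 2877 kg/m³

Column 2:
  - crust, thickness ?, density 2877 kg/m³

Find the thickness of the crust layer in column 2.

36.8 km

Take the compensation level at the base of the deeper column (depth z_c below the surface of column 1) and equate Σ ρ_i t_i down to z_c; mantle fills any gap and the z_c terms cancel.
Column 1: 4.449×2121 + 37.3×2877 + (z_c − 41.749)×3203
Column 2: 1.554×0 + x×2877 + (z_c − 1.554 − 0 − x)×3203
The z_c×3203 term appears on both sides and cancels. Collect the known terms of each column as K = Σ(ρt)_known − 3203 × (depth of known layers): K_1 = 116748.429 − 3203×41.749 = −16973.618; K_2 = 0 − 3203×(1.554 + 0) = −4977.462.
Balance: K_1 = K_2 − x×(3203 − 2877), so x = (K_2 − K_1)/(3203 − 2877) = 11996.2/326 = 36.8 km.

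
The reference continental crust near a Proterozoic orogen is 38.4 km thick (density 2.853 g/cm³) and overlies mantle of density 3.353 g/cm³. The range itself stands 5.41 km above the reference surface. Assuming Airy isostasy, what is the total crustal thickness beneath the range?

74.7 km

Root depth r = h ρ_c / (ρ_m − ρ_c) = 5.41 km × 2.853 / 0.5 = 30.87 km.
Total thickness = T + h + r = 38.4 km + 5.41 km + 30.87 km = 74.7 km.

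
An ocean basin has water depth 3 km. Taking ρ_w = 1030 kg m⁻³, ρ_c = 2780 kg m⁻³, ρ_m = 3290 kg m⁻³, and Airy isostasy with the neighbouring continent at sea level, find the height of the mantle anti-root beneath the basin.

10.3 km

For local isostatic compensation: replacing crust with seawater at the top is compensated by replacing crust with mantle at the base: d (ρ_c − ρ_w) = a (ρ_m − ρ_c).
a = d (ρ_c − ρ_w)/(ρ_m − ρ_c) = 3 km × 1750/510 = 10.3 km.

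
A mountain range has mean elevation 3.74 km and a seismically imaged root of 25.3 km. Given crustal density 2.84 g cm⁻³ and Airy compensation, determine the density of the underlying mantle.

3.26 g cm⁻³

Airy balance: ρ_c h = (ρ_m − ρ_c) r → ρ_m = ρ_c (1 + h/r).
ρ_m = 2.84 × (1 + 3.74 km/25.3 km) = 3.26 g cm⁻³.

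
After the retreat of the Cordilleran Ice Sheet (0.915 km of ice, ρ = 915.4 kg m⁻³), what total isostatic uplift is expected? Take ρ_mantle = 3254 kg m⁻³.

Removing the load lets mantle flow back in; uplift u satisfies ρ_ice t = ρ_m u.
u = t ρ_ice/ρ_m = 0.915 km × 915.4/3254 = 0.257 km.

0.257 km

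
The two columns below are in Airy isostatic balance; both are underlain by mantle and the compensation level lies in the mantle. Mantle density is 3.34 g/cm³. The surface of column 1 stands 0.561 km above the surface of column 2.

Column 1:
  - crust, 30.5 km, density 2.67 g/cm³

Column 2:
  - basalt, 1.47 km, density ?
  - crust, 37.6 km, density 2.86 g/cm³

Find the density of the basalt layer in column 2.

2.99 g/cm³

Take the compensation level at the base of the deeper column (depth z_c below the surface of column 1) and equate Σ ρ_i t_i down to z_c; mantle fills any gap and the z_c terms cancel.
Column 1: 30.5×2.67 + (z_c − 30.5)×3.34
Column 2: 0.561×0 + 1.47×ρ + 37.6×2.86 + (z_c − 0.561 − 39.07)×3.34
The z_c×3.34 term appears on both sides and cancels. Collect the known terms of each column as K = Σ(ρt)_known − 3.34 × (depth of known layers): K_1 = 81.435 − 3.34×30.5 = −20.435; K_2 = 107.536 − 3.34×(0.561 + 39.07) = −24.83154.
Balance: K_1 = K_2 + 1.47×ρ, so ρ = (K_1 − K_2)/1.47 = 4.39654/1.47 = 2.99 g/cm³.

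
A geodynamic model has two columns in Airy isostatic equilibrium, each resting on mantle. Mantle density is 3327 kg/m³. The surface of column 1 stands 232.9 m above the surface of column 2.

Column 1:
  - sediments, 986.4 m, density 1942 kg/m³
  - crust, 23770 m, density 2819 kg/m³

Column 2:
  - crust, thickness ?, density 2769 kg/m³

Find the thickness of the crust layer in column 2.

Take the compensation level at the base of the deeper column (depth z_c below the surface of column 1) and equate Σ ρ_i t_i down to z_c; mantle fills any gap and the z_c terms cancel.
Column 1: 986.4×1942 + 23770×2819 + (z_c − 24756.4)×3327
Column 2: 232.9×0 + x×2769 + (z_c − 232.9 − 0 − x)×3327
The z_c×3327 term appears on both sides and cancels. Collect the known terms of each column as K = Σ(ρt)_known − 3327 × (depth of known layers): K_1 = 68923218.8 − 3327×24756.4 = −13441324; K_2 = 0 − 3327×(232.9 + 0) = −774858.3.
Balance: K_1 = K_2 − x×(3327 − 2769), so x = (K_2 − K_1)/(3327 − 2769) = 12666500/558 = 22700 m.

22700 m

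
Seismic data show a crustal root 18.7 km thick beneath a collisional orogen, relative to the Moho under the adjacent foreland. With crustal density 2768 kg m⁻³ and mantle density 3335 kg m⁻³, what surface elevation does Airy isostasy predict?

3.83 km

Balancing pressure at the compensation depth: ρ_c h = (ρ_m − ρ_c) r.
h = r (ρ_m − ρ_c) / ρ_c = 18.7 km × (3335 − 2768) / 2768 = 3.83 km.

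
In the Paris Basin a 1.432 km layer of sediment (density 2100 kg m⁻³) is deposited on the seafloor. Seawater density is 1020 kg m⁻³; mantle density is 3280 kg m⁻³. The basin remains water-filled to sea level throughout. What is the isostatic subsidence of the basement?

Submarine loading: the sediment displaces seawater, and the subsidence is in turn flooded, so s (ρ_m − ρ_w) = t (ρ_sed − ρ_w).
s = 1.432 km × (2100 − 1020) / (3280 − 1020) = 0.684 km.

0.684 km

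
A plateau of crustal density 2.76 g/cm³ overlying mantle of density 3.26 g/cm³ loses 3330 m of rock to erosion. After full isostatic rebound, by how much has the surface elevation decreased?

Rebound u = e ρ_c/ρ_m = 3330 m × 2.76/3.26 = 2819 m.
Net surface drop = e − u = 3330 m − 2819 m = e (ρ_m − ρ_c)/ρ_m = 511 m.

511 m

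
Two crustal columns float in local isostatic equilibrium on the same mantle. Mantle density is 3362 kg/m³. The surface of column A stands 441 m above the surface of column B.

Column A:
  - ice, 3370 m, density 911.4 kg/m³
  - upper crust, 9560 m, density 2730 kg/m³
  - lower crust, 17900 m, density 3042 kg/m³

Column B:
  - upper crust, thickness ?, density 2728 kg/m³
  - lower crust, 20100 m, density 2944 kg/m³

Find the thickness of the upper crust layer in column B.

Take the compensation level at the base of the deeper column (depth z_c below the surface of column A) and equate Σ ρ_i t_i down to z_c; mantle fills any gap and the z_c terms cancel.
Column A: 3370×911.4 + 9560×2730 + 17900×3042 + (z_c − 30830)×3362
Column B: 441×0 + x×2728 + 20100×2944 + (z_c − 441 − 20100 − x)×3362
The z_c×3362 term appears on both sides and cancels. Collect the known terms of each column as K = Σ(ρt)_known − 3362 × (depth of known layers): K_A = 83622018 − 3362×30830 = −20028442; K_B = 59174400 − 3362×(441 + 20100) = −9884442.
Balance: K_A = K_B − x×(3362 − 2728), so x = (K_B − K_A)/(3362 − 2728) = 10144000/634 = 16000 m.

16000 m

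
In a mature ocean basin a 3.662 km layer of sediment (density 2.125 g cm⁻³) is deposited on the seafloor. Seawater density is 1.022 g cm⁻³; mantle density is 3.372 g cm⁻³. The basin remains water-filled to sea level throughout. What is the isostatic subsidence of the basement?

1.72 km

Submarine loading: the sediment displaces seawater, and the subsidence is in turn flooded, so s (ρ_m − ρ_w) = t (ρ_sed − ρ_w).
s = 3.662 km × (2.125 − 1.022) / (3.372 − 1.022) = 1.72 km.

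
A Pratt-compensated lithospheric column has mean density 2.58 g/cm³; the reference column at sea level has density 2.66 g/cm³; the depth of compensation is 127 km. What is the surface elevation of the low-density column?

ρ_ref D = ρ (D + h) → h = D (ρ_ref − ρ)/ρ.
h = 127 km × (2.66 − 2.58)/2.58 = 3.94 km.

3.94 km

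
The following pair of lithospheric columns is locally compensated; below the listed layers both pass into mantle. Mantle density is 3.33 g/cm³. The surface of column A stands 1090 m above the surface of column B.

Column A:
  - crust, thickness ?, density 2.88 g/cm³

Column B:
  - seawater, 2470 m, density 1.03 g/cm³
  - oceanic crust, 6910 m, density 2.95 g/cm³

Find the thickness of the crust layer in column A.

26500 m

Take the compensation level at the base of the deeper column (depth z_c below the surface of column A) and equate Σ ρ_i t_i down to z_c; mantle fills any gap and the z_c terms cancel.
Column A: x×2.88 + (z_c − 0 − x)×3.33
Column B: 1090×0 + 2470×1.03 + 6910×2.95 + (z_c − 1090 − 9380)×3.33
The z_c×3.33 term appears on both sides and cancels. Collect the known terms of each column as K = Σ(ρt)_known − 3.33 × (depth of known layers): K_A = 0 − 3.33×0 = 0; K_B = 22928.6 − 3.33×(1090 + 9380) = −11936.5.
Balance: K_A − x×(3.33 − 2.88) = K_B, so x = (K_A − K_B)/(3.33 − 2.88) = 11936.5/0.45 = 26500 m.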